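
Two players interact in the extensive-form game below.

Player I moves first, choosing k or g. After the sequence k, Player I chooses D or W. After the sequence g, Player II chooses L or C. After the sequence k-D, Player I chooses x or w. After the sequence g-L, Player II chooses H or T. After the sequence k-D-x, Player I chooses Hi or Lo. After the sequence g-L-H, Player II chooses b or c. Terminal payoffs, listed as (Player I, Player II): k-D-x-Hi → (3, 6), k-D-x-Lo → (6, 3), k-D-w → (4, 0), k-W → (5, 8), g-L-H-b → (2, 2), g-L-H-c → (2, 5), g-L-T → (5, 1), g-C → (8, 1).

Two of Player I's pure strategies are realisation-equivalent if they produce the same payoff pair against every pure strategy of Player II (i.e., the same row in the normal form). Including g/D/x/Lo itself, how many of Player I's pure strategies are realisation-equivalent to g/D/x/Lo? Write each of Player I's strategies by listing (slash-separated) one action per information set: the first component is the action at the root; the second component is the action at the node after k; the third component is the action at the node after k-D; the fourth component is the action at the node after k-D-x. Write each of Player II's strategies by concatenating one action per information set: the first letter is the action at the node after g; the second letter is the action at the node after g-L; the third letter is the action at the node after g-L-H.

8

Row for g/D/x/Lo (columns LHb, LHc, LTb, LTc, CHb, CHc, CTb, CTc): (2,2) (2,5) (5,1) (5,1) (8,1) (8,1) (8,1) (8,1).
Under g/D/x/Lo, Player I's choice at the node after k and at the node after k-D and at the node after k-D-x can never be reached regardless of what Player II does, so varying those choices leaves every outcome unchanged.
Holding the reachable choices fixed and varying the unreachable ones freely already gives 2 × 2 × 2 = 8 equivalent strategies.
No other strategy reproduces this row, so those 8 are the full class: g/D/x/Hi, g/D/x/Lo, g/D/w/Hi, g/D/w/Lo, g/W/x/Hi, g/W/x/Lo, g/W/w/Hi, g/W/w/Lo.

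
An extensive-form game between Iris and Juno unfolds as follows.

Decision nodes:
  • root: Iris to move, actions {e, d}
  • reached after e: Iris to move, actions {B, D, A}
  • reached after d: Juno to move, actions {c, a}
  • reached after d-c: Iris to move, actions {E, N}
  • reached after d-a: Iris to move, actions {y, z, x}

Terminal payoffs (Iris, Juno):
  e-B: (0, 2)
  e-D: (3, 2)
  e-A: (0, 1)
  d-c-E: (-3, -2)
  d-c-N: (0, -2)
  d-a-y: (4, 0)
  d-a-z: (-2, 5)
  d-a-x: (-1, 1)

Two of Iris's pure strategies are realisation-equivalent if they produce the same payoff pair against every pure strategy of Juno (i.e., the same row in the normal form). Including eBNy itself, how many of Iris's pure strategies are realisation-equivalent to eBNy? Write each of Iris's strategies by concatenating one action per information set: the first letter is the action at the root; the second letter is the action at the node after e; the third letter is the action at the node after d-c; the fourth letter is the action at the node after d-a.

Row for eBNy (columns c, a): (0,2) (0,2).
Under eBNy, Iris's choice at the node after d-c and at the node after d-a can never be reached regardless of what Juno does, so varying those choices leaves every outcome unchanged.
Holding the reachable choices fixed and varying the unreachable ones freely already gives 2 × 3 = 6 equivalent strategies.
No other strategy reproduces this row, so those 6 are the full class: eBEy, eBEz, eBEx, eBNy, eBNz, eBNx.

6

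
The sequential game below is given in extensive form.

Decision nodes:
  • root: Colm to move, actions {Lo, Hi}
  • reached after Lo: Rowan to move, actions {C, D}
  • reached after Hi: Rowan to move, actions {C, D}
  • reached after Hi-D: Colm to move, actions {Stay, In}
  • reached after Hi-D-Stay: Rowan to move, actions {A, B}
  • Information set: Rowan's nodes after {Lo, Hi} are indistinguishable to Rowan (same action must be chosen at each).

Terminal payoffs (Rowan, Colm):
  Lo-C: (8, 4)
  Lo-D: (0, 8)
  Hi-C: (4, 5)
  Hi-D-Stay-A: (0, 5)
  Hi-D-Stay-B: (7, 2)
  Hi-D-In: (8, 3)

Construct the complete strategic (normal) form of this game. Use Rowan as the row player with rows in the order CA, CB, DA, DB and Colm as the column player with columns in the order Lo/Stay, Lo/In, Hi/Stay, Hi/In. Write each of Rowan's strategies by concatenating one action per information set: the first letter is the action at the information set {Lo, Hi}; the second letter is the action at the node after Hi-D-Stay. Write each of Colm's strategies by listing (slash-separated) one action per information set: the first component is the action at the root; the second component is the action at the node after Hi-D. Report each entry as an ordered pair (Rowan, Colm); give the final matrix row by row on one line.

CA: (8,4) (8,4) (4,5) (4,5) | CB: (8,4) (8,4) (4,5) (4,5) | DA: (0,8) (0,8) (0,5) (8,3) | DB: (0,8) (0,8) (7,2) (8,3)

Row CA: Lo/Stay→(8,4), Lo/In→(8,4), Hi/Stay→(4,5), Hi/In→(4,5)
Row CB: Lo/Stay→(8,4), Lo/In→(8,4), Hi/Stay→(4,5), Hi/In→(4,5)
Row DA: Lo/Stay→(0,8), Lo/In→(0,8), Hi/Stay→(0,5), Hi/In→(8,3)
Row DB: Lo/Stay→(0,8), Lo/In→(0,8), Hi/Stay→(7,2), Hi/In→(8,3)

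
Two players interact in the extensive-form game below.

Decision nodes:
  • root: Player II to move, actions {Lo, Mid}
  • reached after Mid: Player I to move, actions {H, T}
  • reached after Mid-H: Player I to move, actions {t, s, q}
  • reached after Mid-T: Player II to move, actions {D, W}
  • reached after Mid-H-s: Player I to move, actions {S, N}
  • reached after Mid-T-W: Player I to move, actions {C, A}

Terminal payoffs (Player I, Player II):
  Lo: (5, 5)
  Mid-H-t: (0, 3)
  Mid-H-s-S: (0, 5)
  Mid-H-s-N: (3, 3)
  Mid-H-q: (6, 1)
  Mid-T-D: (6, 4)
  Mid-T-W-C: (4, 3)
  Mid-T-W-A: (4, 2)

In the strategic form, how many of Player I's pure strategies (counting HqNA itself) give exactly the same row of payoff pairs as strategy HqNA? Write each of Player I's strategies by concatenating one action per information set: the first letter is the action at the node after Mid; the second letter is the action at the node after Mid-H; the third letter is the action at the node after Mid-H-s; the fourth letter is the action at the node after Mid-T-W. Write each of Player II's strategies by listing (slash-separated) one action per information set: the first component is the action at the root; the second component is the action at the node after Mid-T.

4

Row for HqNA (columns Lo/D, Lo/W, Mid/D, Mid/W): (5,5) (5,5) (6,1) (6,1).
Under HqNA, Player I's choice at the node after Mid-H-s and at the node after Mid-T-W can never be reached regardless of what Player II does, so varying those choices leaves every outcome unchanged.
Holding the reachable choices fixed and varying the unreachable ones freely already gives 2 × 2 = 4 equivalent strategies.
No other strategy reproduces this row, so those 4 are the full class: HqSC, HqSA, HqNC, HqNA.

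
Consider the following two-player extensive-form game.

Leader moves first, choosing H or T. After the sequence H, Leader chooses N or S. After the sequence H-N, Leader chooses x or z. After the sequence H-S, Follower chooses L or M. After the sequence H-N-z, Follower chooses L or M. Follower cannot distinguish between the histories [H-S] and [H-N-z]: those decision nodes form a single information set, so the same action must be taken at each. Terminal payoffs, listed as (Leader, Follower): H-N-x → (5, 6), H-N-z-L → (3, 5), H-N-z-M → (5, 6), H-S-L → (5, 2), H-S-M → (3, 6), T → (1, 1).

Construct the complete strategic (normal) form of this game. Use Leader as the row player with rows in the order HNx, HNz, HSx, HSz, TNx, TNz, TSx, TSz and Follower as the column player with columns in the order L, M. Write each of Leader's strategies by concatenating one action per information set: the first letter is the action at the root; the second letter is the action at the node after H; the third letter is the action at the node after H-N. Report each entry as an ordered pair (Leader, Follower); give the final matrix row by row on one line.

HNx: (5,6) (5,6) | HNz: (3,5) (5,6) | HSx: (5,2) (3,6) | HSz: (5,2) (3,6) | TNx: (1,1) (1,1) | TNz: (1,1) (1,1) | TSx: (1,1) (1,1) | TSz: (1,1) (1,1)

Row HNx: L→(5,6), M→(5,6)
Row HNz: L→(3,5), M→(5,6)
Row HSx: L→(5,2), M→(3,6)
Row HSz: L→(5,2), M→(3,6)
Row TNx: L→(1,1), M→(1,1)
Row TNz: L→(1,1), M→(1,1)
Row TSx: L→(1,1), M→(1,1)
Row TSz: L→(1,1), M→(1,1)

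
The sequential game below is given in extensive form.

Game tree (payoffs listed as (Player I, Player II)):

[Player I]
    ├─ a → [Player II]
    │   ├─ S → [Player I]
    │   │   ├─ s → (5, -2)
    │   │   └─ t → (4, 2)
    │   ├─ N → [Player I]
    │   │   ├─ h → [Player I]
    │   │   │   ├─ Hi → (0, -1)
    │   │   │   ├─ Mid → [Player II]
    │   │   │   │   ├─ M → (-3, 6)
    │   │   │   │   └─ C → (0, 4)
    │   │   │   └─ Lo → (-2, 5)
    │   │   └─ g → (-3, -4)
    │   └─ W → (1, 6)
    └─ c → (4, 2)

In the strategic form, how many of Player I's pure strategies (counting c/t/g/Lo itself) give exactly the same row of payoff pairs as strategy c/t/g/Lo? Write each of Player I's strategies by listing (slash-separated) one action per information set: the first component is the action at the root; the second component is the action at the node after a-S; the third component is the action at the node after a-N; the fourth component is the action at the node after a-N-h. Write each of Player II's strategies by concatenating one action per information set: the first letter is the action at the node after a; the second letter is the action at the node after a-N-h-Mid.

Row for c/t/g/Lo (columns SM, SC, NM, NC, WM, WC): (4,2) (4,2) (4,2) (4,2) (4,2) (4,2).
Under c/t/g/Lo, Player I's choice at the node after a-S and at the node after a-N and at the node after a-N-h can never be reached regardless of what Player II does, so varying those choices leaves every outcome unchanged.
Holding the reachable choices fixed and varying the unreachable ones freely already gives 2 × 2 × 3 = 12 equivalent strategies.
No other strategy reproduces this row, so those 12 are the full class: c/s/h/Hi, c/s/h/Mid, c/s/h/Lo, c/s/g/Hi, c/s/g/Mid, c/s/g/Lo, c/t/h/Hi, c/t/h/Mid, c/t/h/Lo, c/t/g/Hi, c/t/g/Mid, c/t/g/Lo.

12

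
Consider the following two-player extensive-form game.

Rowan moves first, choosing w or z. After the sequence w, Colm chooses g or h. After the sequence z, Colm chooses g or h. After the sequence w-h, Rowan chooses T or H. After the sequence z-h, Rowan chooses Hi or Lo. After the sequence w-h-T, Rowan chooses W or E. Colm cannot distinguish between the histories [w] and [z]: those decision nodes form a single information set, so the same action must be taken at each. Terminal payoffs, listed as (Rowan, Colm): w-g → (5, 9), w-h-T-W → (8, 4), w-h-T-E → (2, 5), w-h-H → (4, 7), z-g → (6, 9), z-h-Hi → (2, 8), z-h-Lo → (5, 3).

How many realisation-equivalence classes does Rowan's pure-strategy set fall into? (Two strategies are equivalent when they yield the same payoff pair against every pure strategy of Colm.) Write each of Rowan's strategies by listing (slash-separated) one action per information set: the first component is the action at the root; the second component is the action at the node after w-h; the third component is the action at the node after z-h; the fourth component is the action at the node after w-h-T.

5

Rowan has 16 pure strategies: w/T/Hi/W, w/T/Hi/E, w/T/Lo/W, w/T/Lo/E, w/H/Hi/W, w/H/Hi/E, w/H/Lo/W, w/H/Lo/E, z/T/Hi/W, z/T/Hi/E, z/T/Lo/W, z/T/Lo/E, z/H/Hi/W, z/H/Hi/E, z/H/Lo/W, z/H/Lo/E. Columns: g, h.
{w/T/Hi/W, w/T/Lo/W} → row (5,9) (8,4)
{w/T/Hi/E, w/T/Lo/E} → row (5,9) (2,5)
{w/H/Hi/W, w/H/Hi/E, w/H/Lo/W, w/H/Lo/E} → row (5,9) (4,7)
{z/T/Hi/W, z/T/Hi/E, z/H/Hi/W, z/H/Hi/E} → row (6,9) (2,8)
{z/T/Lo/W, z/T/Lo/E, z/H/Lo/W, z/H/Lo/E} → row (6,9) (5,3)
That's 5 distinct rows out of 16 strategies.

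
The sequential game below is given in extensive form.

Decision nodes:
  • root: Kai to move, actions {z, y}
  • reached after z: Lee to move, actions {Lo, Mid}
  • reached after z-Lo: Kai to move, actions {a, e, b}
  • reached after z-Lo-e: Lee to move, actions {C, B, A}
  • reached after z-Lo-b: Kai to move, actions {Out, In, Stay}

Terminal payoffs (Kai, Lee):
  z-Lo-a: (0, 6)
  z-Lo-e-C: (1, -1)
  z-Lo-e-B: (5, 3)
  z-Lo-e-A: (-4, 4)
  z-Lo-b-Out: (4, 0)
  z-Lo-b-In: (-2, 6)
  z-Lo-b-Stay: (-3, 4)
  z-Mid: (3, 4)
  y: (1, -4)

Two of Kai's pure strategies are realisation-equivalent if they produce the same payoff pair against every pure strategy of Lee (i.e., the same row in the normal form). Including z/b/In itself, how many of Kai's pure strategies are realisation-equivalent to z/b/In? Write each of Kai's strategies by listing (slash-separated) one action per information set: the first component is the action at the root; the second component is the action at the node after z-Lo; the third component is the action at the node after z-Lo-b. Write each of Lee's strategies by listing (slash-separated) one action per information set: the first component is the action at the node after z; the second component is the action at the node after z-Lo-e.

1

Row for z/b/In (columns Lo/C, Lo/B, Lo/A, Mid/C, Mid/B, Mid/A): (-2,6) (-2,6) (-2,6) (3,4) (3,4) (3,4).
Every one of Kai's information sets is on the play path for some reply by Lee when Kai follows z/b/In.
Changing the action at any of them therefore changes at least one column, so only z/b/In itself gives this row.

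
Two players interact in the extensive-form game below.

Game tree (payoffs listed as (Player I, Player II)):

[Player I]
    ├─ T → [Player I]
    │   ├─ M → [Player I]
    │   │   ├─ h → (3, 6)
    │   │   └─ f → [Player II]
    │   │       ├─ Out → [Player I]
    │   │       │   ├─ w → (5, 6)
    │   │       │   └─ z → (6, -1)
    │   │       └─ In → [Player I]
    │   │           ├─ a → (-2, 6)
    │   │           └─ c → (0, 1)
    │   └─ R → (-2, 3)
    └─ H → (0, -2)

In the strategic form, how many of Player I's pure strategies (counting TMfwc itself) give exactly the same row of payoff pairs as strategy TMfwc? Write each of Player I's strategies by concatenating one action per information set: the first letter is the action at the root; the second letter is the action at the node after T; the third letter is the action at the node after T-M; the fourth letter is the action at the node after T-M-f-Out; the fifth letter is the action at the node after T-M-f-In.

1

Row for TMfwc (columns Out, In): (5,6) (0,1).
Every one of Player I's information sets is on the play path for some reply by Player II when Player I follows TMfwc.
Changing the action at any of them therefore changes at least one column, so only TMfwc itself gives this row.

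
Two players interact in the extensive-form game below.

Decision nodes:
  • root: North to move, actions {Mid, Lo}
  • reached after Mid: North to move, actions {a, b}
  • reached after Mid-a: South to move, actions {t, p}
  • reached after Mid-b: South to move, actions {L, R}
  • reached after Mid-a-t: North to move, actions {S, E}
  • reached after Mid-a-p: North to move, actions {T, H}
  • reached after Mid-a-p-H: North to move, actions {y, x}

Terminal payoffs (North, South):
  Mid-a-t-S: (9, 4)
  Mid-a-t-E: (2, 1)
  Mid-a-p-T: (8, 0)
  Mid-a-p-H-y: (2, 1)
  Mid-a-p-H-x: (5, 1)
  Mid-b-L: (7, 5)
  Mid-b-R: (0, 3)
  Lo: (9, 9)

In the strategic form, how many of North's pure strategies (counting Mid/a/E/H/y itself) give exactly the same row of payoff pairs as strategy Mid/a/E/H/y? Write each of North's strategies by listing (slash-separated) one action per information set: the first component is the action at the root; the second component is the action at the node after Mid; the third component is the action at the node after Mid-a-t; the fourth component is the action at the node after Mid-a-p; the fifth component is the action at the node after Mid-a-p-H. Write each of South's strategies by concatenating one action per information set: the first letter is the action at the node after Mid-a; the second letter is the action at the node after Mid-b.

Row for Mid/a/E/H/y (columns tL, tR, pL, pR): (2,1) (2,1) (2,1) (2,1).
Every one of North's information sets is on the play path for some reply by South when North follows Mid/a/E/H/y.
Changing the action at any of them therefore changes at least one column, so only Mid/a/E/H/y itself gives this row.

1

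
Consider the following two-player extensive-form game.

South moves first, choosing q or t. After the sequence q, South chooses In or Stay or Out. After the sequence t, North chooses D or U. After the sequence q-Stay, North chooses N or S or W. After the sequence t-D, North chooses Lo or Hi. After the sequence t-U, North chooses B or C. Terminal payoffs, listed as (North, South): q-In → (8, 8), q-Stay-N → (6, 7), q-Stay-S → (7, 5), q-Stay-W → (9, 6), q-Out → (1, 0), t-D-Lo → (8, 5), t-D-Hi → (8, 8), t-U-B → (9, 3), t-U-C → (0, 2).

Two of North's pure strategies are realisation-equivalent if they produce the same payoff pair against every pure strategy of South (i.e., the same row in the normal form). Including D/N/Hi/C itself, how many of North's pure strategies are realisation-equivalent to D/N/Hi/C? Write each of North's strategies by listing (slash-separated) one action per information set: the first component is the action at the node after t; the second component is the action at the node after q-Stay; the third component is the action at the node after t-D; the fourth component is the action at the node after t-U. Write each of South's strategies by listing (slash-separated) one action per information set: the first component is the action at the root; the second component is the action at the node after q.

Row for D/N/Hi/C (columns q/In, q/Stay, q/Out, t/In, t/Stay, t/Out): (8,8) (6,7) (1,0) (8,8) (8,8) (8,8).
Under D/N/Hi/C, North's choice at the node after t-U can never be reached regardless of what South does, so varying those choices leaves every outcome unchanged.
Holding the reachable choices fixed and varying the unreachable one freely already gives 2 equivalent strategies.
No other strategy reproduces this row, so those 2 are the full class: D/N/Hi/B, D/N/Hi/C.

2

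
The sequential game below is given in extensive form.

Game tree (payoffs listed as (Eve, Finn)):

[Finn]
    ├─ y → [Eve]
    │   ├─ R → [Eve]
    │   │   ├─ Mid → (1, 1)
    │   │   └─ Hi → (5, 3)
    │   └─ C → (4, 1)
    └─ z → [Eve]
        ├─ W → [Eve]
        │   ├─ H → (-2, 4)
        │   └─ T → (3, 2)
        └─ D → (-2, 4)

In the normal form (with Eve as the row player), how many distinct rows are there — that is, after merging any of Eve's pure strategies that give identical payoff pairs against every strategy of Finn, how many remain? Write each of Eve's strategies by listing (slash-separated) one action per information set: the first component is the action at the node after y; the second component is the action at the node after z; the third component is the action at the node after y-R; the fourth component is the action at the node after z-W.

6

Eve has 16 pure strategies: R/W/Mid/H, R/W/Mid/T, R/W/Hi/H, R/W/Hi/T, R/D/Mid/H, R/D/Mid/T, R/D/Hi/H, R/D/Hi/T, C/W/Mid/H, C/W/Mid/T, C/W/Hi/H, C/W/Hi/T, C/D/Mid/H, C/D/Mid/T, C/D/Hi/H, C/D/Hi/T. Columns: y, z.
{R/W/Mid/H, R/D/Mid/H, R/D/Mid/T} → row (1,1) (-2,4)
{R/W/Mid/T} → row (1,1) (3,2)
{R/W/Hi/H, R/D/Hi/H, R/D/Hi/T} → row (5,3) (-2,4)
{R/W/Hi/T} → row (5,3) (3,2)
{C/W/Mid/H, C/W/Hi/H, C/D/Mid/H, C/D/Mid/T, C/D/Hi/H, C/D/Hi/T} → row (4,1) (-2,4)
{C/W/Mid/T, C/W/Hi/T} → row (4,1) (3,2)
That's 6 distinct rows out of 16 strategies.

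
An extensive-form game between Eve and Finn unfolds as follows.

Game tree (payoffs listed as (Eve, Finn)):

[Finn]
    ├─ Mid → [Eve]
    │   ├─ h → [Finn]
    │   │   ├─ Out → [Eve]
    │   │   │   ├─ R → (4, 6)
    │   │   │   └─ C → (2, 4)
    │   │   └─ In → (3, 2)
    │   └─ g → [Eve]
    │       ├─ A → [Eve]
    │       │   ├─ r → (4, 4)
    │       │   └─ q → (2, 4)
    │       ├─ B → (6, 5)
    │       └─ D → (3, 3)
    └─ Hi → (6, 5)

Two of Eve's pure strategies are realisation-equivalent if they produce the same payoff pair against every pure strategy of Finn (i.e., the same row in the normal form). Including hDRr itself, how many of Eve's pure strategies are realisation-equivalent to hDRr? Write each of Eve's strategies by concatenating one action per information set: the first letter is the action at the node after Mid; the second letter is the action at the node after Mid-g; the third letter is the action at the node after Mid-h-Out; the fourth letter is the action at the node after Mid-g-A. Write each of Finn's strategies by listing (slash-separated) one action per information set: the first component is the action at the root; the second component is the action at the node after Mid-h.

6

Row for hDRr (columns Mid/Out, Mid/In, Hi/Out, Hi/In): (4,6) (3,2) (6,5) (6,5).
Under hDRr, Eve's choice at the node after Mid-g and at the node after Mid-g-A can never be reached regardless of what Finn does, so varying those choices leaves every outcome unchanged.
Holding the reachable choices fixed and varying the unreachable ones freely already gives 3 × 2 = 6 equivalent strategies.
No other strategy reproduces this row, so those 6 are the full class: hARr, hARq, hBRr, hBRq, hDRr, hDRq.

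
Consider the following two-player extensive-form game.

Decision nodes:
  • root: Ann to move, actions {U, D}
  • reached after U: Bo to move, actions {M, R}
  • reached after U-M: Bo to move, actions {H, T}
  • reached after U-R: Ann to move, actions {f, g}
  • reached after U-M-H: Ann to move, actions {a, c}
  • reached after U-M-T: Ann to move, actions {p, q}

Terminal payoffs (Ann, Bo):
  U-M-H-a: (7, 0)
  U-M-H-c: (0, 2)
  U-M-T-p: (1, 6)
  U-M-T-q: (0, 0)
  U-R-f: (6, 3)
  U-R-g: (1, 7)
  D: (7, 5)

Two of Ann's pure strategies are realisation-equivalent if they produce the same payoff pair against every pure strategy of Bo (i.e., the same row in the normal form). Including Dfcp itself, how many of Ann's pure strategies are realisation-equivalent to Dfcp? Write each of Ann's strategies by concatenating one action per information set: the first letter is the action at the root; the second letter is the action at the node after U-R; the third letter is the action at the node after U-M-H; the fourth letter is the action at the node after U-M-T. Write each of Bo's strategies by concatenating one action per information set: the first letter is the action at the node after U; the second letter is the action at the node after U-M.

Row for Dfcp (columns MH, MT, RH, RT): (7,5) (7,5) (7,5) (7,5).
Under Dfcp, Ann's choice at the node after U-R and at the node after U-M-H and at the node after U-M-T can never be reached regardless of what Bo does, so varying those choices leaves every outcome unchanged.
Holding the reachable choices fixed and varying the unreachable ones freely already gives 2 × 2 × 2 = 8 equivalent strategies.
No other strategy reproduces this row, so those 8 are the full class: Dfap, Dfaq, Dfcp, Dfcq, Dgap, Dgaq, Dgcp, Dgcq.

8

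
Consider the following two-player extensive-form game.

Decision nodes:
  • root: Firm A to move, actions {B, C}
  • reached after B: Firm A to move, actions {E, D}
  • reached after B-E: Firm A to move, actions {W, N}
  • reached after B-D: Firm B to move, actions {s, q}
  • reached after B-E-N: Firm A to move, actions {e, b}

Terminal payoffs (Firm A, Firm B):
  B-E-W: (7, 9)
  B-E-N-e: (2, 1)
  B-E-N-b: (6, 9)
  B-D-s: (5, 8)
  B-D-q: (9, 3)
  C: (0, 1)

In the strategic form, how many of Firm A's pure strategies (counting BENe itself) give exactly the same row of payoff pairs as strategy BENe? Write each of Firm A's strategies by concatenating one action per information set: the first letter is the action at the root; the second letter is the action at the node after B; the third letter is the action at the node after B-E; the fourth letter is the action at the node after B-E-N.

Row for BENe (columns s, q): (2,1) (2,1).
Every one of Firm A's information sets is on the play path for some reply by Firm B when Firm A follows BENe.
Changing the action at any of them therefore changes at least one column, so only BENe itself gives this row.

1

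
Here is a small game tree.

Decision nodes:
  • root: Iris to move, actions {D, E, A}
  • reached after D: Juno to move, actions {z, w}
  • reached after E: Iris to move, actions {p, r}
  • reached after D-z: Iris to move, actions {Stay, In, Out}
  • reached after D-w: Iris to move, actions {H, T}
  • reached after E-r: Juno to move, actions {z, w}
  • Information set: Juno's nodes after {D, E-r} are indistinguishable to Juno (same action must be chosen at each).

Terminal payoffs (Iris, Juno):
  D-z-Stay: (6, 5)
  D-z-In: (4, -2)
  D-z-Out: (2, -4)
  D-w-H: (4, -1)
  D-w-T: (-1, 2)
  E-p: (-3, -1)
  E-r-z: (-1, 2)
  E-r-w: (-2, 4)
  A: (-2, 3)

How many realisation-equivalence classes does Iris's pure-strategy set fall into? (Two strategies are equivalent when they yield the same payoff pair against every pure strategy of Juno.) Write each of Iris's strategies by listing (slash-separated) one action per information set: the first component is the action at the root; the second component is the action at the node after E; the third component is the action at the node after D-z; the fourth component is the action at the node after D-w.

Iris has 36 pure strategies: D/p/Stay/H, D/p/Stay/T, D/p/In/H, D/p/In/T, D/p/Out/H, D/p/Out/T, D/r/Stay/H, D/r/Stay/T, D/r/In/H, D/r/In/T, D/r/Out/H, D/r/Out/T, E/p/Stay/H, E/p/Stay/T, E/p/In/H, E/p/In/T, E/p/Out/H, E/p/Out/T, E/r/Stay/H, E/r/Stay/T, E/r/In/H, E/r/In/T, E/r/Out/H, E/r/Out/T, A/p/Stay/H, A/p/Stay/T, A/p/In/H, A/p/In/T, A/p/Out/H, A/p/Out/T, A/r/Stay/H, A/r/Stay/T, A/r/In/H, A/r/In/T, A/r/Out/H, A/r/Out/T. Columns: z, w.
{D/p/Stay/H, D/r/Stay/H} → row (6,5) (4,-1)
{D/p/Stay/T, D/r/Stay/T} → row (6,5) (-1,2)
{D/p/In/H, D/r/In/H} → row (4,-2) (4,-1)
{D/p/In/T, D/r/In/T} → row (4,-2) (-1,2)
{D/p/Out/H, D/r/Out/H} → row (2,-4) (4,-1)
{D/p/Out/T, D/r/Out/T} → row (2,-4) (-1,2)
{E/p/Stay/H, E/p/Stay/T, E/p/In/H, E/p/In/T, E/p/Out/H, E/p/Out/T} → row (-3,-1) (-3,-1)
{E/r/Stay/H, E/r/Stay/T, E/r/In/H, E/r/In/T, E/r/Out/H, E/r/Out/T} → row (-1,2) (-2,4)
{A/p/Stay/H, A/p/Stay/T, A/p/In/H, A/p/In/T, A/p/Out/H, A/p/Out/T, A/r/Stay/H, A/r/Stay/T, A/r/In/H, A/r/In/T, A/r/Out/H, A/r/Out/T} → row (-2,3) (-2,3)
That's 9 distinct rows out of 36 strategies.

9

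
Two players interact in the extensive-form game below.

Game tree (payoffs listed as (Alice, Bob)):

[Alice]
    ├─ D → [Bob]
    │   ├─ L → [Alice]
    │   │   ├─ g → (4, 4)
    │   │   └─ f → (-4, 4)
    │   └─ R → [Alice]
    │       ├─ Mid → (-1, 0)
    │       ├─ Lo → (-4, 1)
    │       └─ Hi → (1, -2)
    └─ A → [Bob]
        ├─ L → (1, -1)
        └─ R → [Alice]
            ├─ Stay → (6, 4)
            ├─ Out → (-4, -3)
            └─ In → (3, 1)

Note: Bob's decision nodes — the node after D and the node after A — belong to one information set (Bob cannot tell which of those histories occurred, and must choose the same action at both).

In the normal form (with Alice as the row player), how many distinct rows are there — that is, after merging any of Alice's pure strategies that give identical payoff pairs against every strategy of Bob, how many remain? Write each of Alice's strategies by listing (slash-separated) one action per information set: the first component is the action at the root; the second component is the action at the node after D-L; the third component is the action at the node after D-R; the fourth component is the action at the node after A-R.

Alice has 36 pure strategies: D/g/Mid/Stay, D/g/Mid/Out, D/g/Mid/In, D/g/Lo/Stay, D/g/Lo/Out, D/g/Lo/In, D/g/Hi/Stay, D/g/Hi/Out, D/g/Hi/In, D/f/Mid/Stay, D/f/Mid/Out, D/f/Mid/In, D/f/Lo/Stay, D/f/Lo/Out, D/f/Lo/In, D/f/Hi/Stay, D/f/Hi/Out, D/f/Hi/In, A/g/Mid/Stay, A/g/Mid/Out, A/g/Mid/In, A/g/Lo/Stay, A/g/Lo/Out, A/g/Lo/In, A/g/Hi/Stay, A/g/Hi/Out, A/g/Hi/In, A/f/Mid/Stay, A/f/Mid/Out, A/f/Mid/In, A/f/Lo/Stay, A/f/Lo/Out, A/f/Lo/In, A/f/Hi/Stay, A/f/Hi/Out, A/f/Hi/In. Columns: L, R.
{D/g/Mid/Stay, D/g/Mid/Out, D/g/Mid/In} → row (4,4) (-1,0)
{D/g/Lo/Stay, D/g/Lo/Out, D/g/Lo/In} → row (4,4) (-4,1)
{D/g/Hi/Stay, D/g/Hi/Out, D/g/Hi/In} → row (4,4) (1,-2)
{D/f/Mid/Stay, D/f/Mid/Out, D/f/Mid/In} → row (-4,4) (-1,0)
{D/f/Lo/Stay, D/f/Lo/Out, D/f/Lo/In} → row (-4,4) (-4,1)
{D/f/Hi/Stay, D/f/Hi/Out, D/f/Hi/In} → row (-4,4) (1,-2)
{A/g/Mid/Stay, A/g/Lo/Stay, A/g/Hi/Stay, A/f/Mid/Stay, A/f/Lo/Stay, A/f/Hi/Stay} → row (1,-1) (6,4)
{A/g/Mid/Out, A/g/Lo/Out, A/g/Hi/Out, A/f/Mid/Out, A/f/Lo/Out, A/f/Hi/Out} → row (1,-1) (-4,-3)
{A/g/Mid/In, A/g/Lo/In, A/g/Hi/In, A/f/Mid/In, A/f/Lo/In, A/f/Hi/In} → row (1,-1) (3,1)
That's 9 distinct rows out of 36 strategies.

9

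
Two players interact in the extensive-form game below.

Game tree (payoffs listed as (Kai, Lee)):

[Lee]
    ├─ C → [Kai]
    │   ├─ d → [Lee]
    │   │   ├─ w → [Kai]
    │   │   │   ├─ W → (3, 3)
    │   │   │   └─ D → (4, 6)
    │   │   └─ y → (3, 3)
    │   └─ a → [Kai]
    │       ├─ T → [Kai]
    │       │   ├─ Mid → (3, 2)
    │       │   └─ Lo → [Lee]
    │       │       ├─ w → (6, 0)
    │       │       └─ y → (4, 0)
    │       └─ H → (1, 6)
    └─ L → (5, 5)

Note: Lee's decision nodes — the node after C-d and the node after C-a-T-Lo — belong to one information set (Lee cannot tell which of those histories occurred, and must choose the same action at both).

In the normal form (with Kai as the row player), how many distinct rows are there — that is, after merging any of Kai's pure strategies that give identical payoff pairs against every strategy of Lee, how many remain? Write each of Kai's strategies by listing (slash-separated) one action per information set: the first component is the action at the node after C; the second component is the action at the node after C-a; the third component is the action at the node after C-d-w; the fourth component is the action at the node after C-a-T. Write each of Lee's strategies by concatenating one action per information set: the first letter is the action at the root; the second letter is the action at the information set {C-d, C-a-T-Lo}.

Kai has 16 pure strategies: d/T/W/Mid, d/T/W/Lo, d/T/D/Mid, d/T/D/Lo, d/H/W/Mid, d/H/W/Lo, d/H/D/Mid, d/H/D/Lo, a/T/W/Mid, a/T/W/Lo, a/T/D/Mid, a/T/D/Lo, a/H/W/Mid, a/H/W/Lo, a/H/D/Mid, a/H/D/Lo. Columns: Cw, Cy, Lw, Ly.
{d/T/W/Mid, d/T/W/Lo, d/H/W/Mid, d/H/W/Lo} → row (3,3) (3,3) (5,5) (5,5)
{d/T/D/Mid, d/T/D/Lo, d/H/D/Mid, d/H/D/Lo} → row (4,6) (3,3) (5,5) (5,5)
{a/T/W/Mid, a/T/D/Mid} → row (3,2) (3,2) (5,5) (5,5)
{a/T/W/Lo, a/T/D/Lo} → row (6,0) (4,0) (5,5) (5,5)
{a/H/W/Mid, a/H/W/Lo, a/H/D/Mid, a/H/D/Lo} → row (1,6) (1,6) (5,5) (5,5)
That's 5 distinct rows out of 16 strategies.

5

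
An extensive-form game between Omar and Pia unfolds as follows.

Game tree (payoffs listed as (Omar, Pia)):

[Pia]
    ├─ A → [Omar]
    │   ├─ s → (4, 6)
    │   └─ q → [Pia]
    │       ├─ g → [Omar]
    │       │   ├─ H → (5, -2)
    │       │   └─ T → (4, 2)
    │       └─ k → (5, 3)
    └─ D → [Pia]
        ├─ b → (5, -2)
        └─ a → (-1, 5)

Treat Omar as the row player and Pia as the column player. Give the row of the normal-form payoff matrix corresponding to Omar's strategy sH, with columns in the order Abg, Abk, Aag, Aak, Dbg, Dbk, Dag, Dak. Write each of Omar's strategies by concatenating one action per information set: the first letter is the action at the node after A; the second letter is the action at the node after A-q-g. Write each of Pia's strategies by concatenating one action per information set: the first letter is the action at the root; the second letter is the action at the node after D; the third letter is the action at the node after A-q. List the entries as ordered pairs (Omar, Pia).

(4,6) (4,6) (4,6) (4,6) (5,-2) (5,-2) (-1,5) (-1,5)

vs Abg: Pia plays A → Omar plays s at [A] → (4, 6)
vs Abk: Pia plays A → Omar plays s at [A] → (4, 6)
vs Aag: Pia plays A → Omar plays s at [A] → (4, 6)
vs Aak: Pia plays A → Omar plays s at [A] → (4, 6)
vs Dbg: Pia plays D → Pia plays b at [D] → (5, -2)
vs Dbk: Pia plays D → Pia plays b at [D] → (5, -2)
vs Dag: Pia plays D → Pia plays a at [D] → (-1, 5)
vs Dak: Pia plays D → Pia plays a at [D] → (-1, 5)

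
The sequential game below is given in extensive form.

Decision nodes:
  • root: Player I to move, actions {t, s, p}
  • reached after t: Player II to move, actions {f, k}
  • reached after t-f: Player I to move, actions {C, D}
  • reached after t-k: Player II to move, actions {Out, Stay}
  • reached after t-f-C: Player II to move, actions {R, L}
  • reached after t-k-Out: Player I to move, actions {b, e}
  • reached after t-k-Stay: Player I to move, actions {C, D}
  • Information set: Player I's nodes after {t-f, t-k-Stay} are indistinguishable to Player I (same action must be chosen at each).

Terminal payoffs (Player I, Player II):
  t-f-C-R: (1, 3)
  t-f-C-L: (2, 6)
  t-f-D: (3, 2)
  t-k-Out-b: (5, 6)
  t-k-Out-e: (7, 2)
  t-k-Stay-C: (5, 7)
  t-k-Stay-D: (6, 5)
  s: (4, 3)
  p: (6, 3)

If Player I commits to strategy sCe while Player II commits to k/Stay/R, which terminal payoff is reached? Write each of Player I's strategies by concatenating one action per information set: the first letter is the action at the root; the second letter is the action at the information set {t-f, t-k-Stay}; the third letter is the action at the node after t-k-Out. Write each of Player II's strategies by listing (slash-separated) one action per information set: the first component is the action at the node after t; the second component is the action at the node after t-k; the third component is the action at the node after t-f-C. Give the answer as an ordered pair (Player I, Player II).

Trace the play path from the root:
  Player I plays s
→ terminal payoff (4, 3).
(Player I's choice at the information set {t-f, t-k-Stay} is never reached on this path, so it doesn't affect the outcome.)

(4, 3)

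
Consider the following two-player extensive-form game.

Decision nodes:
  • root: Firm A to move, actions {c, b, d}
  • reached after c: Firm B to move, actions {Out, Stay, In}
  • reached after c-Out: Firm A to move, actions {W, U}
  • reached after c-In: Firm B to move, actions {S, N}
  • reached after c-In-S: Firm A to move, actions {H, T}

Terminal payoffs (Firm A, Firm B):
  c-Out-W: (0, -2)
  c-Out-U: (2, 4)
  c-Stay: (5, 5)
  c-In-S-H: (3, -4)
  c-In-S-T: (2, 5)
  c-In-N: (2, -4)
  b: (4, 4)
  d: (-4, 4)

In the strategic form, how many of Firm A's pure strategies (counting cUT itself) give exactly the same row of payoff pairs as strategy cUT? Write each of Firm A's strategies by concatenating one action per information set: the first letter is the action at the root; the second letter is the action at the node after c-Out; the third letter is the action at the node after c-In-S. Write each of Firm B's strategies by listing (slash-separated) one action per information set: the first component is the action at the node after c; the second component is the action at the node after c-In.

Row for cUT (columns Out/S, Out/N, Stay/S, Stay/N, In/S, In/N): (2,4) (2,4) (5,5) (5,5) (2,5) (2,-4).
Every one of Firm A's information sets is on the play path for some reply by Firm B when Firm A follows cUT.
Changing the action at any of them therefore changes at least one column, so only cUT itself gives this row.

1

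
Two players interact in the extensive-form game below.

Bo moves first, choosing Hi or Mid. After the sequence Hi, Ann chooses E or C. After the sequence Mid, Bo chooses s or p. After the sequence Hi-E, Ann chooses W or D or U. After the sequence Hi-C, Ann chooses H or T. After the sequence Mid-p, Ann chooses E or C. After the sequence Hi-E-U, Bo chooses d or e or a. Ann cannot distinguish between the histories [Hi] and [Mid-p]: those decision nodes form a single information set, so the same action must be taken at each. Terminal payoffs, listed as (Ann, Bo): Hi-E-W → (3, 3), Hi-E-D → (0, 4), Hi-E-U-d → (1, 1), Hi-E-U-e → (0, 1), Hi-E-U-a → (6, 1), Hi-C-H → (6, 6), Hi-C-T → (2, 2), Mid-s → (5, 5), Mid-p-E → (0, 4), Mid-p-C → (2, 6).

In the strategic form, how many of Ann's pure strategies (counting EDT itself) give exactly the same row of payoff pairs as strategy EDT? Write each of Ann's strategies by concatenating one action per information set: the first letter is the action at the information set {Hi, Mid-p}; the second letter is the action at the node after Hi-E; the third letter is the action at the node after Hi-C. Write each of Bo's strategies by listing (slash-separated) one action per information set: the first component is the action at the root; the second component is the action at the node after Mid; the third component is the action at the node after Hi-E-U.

2

Row for EDT (columns Hi/s/d, Hi/s/e, Hi/s/a, Hi/p/d, Hi/p/e, Hi/p/a, Mid/s/d, Mid/s/e, Mid/s/a, Mid/p/d, Mid/p/e, Mid/p/a): (0,4) (0,4) (0,4) (0,4) (0,4) (0,4) (5,5) (5,5) (5,5) (0,4) (0,4) (0,4).
Under EDT, Ann's choice at the node after Hi-C can never be reached regardless of what Bo does, so varying those choices leaves every outcome unchanged.
Holding the reachable choices fixed and varying the unreachable one freely already gives 2 equivalent strategies.
No other strategy reproduces this row, so those 2 are the full class: EDH, EDT.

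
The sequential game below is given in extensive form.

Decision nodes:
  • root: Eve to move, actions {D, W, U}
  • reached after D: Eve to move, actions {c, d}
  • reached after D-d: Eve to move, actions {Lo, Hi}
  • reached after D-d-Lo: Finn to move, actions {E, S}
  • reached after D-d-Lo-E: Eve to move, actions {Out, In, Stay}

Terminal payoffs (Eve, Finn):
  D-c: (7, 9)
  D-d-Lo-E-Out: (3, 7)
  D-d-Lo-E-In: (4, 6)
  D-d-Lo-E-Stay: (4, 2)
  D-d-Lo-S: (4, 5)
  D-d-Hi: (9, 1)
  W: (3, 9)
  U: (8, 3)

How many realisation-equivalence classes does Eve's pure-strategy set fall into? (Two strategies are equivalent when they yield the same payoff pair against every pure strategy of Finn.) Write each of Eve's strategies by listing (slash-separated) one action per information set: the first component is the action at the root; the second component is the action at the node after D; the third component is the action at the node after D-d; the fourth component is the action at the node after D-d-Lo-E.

Eve has 36 pure strategies: D/c/Lo/Out, D/c/Lo/In, D/c/Lo/Stay, D/c/Hi/Out, D/c/Hi/In, D/c/Hi/Stay, D/d/Lo/Out, D/d/Lo/In, D/d/Lo/Stay, D/d/Hi/Out, D/d/Hi/In, D/d/Hi/Stay, W/c/Lo/Out, W/c/Lo/In, W/c/Lo/Stay, W/c/Hi/Out, W/c/Hi/In, W/c/Hi/Stay, W/d/Lo/Out, W/d/Lo/In, W/d/Lo/Stay, W/d/Hi/Out, W/d/Hi/In, W/d/Hi/Stay, U/c/Lo/Out, U/c/Lo/In, U/c/Lo/Stay, U/c/Hi/Out, U/c/Hi/In, U/c/Hi/Stay, U/d/Lo/Out, U/d/Lo/In, U/d/Lo/Stay, U/d/Hi/Out, U/d/Hi/In, U/d/Hi/Stay. Columns: E, S.
{D/c/Lo/Out, D/c/Lo/In, D/c/Lo/Stay, D/c/Hi/Out, D/c/Hi/In, D/c/Hi/Stay} → row (7,9) (7,9)
{D/d/Lo/Out} → row (3,7) (4,5)
{D/d/Lo/In} → row (4,6) (4,5)
{D/d/Lo/Stay} → row (4,2) (4,5)
{D/d/Hi/Out, D/d/Hi/In, D/d/Hi/Stay} → row (9,1) (9,1)
{W/c/Lo/Out, W/c/Lo/In, W/c/Lo/Stay, W/c/Hi/Out, W/c/Hi/In, W/c/Hi/Stay, W/d/Lo/Out, W/d/Lo/In, W/d/Lo/Stay, W/d/Hi/Out, W/d/Hi/In, W/d/Hi/Stay} → row (3,9) (3,9)
{U/c/Lo/Out, U/c/Lo/In, U/c/Lo/Stay, U/c/Hi/Out, U/c/Hi/In, U/c/Hi/Stay, U/d/Lo/Out, U/d/Lo/In, U/d/Lo/Stay, U/d/Hi/Out, U/d/Hi/In, U/d/Hi/Stay} → row (8,3) (8,3)
That's 7 distinct rows out of 36 strategies.

7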